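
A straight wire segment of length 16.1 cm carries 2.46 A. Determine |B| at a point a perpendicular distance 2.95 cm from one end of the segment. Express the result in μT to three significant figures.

For a finite straight segment, B = (μ₀I/4πd)(sinθ₁ + sinθ₂), where θ₁, θ₂ are the angles from the perpendicular to each end.
The perpendicular foot is at one end, so the two end-offsets along the wire are 0 and L = 0.161 m.
sinθ₁ = 0/√(0²+0.0295²) = 0.0000; sinθ₂ = 0.161/√(0.161²+0.0295²) = 0.9836.
B = (4π×10⁻⁷ × 2.46) / (4π × 0.0295) × (0.0000 + 0.9836) = 8.20×10⁻⁶ T.

B ≈ 8.20 μT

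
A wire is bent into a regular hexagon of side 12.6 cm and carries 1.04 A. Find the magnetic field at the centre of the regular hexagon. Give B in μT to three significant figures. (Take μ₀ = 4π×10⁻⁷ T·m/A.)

Each side is a finite straight segment at perpendicular distance d = a/(2 tan(π/6)) = 0.1091 m from the centre, with end-angles ±π/6.
One side contributes B₁ = (μ₀I/4πd)·2 sin(π/6) = 9.53×10⁻⁷ T.
All 6 sides add in the same direction: B = 6 × 9.53×10⁻⁷ = 5.72×10⁻⁶ T.

B ≈ 5.72 μT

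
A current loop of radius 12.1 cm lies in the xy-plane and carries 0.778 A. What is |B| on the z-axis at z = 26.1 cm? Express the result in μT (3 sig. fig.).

B ≈ 0.301 μT

On the axis of a circular loop, B = μ₀IR² / [2(R²+z²)^(3/2)].
R² + z² = (0.121)² + (0.261)² = 0.08276 m², and (R²+z²)^(3/2) = 2.38×10⁻² m³.
B = (4π×10⁻⁷ × 0.778 × 0.01464) / (2 × 2.38×10⁻²) = 3.01×10⁻⁷ T.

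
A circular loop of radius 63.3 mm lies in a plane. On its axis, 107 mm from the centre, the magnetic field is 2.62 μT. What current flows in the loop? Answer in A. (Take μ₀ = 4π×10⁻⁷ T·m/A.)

I ≈ 2.00 A

On the axis of a loop, B = μ₀IR²/[2(R²+z²)^(3/2)], so I = 2B(R²+z²)^(3/2)/(μ₀R²).
R² + z² = 0.004007 + 0.01145 = 0.01546 m²; raised to 3/2 gives 1.92×10⁻³ m³.
I = 2 × 2.62×10⁻⁶ × 1.92×10⁻³ / (1.26×10⁻⁶ × 0.004007) = 2.00 A.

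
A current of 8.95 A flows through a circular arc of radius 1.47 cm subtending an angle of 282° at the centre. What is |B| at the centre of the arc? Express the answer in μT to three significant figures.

The Biot–Savart field of a circular arc at its centre is B = μ₀Iφ/(4πR), with φ = 4.922 rad.
B = (4π×10⁻⁷ × 8.95 × 4.922) / (4π × 0.0147) = 3.00×10⁻⁴ T.

B ≈ 300 μT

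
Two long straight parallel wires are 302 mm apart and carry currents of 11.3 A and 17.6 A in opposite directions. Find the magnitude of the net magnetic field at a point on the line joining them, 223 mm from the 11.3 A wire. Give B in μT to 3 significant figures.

B ≈ 54.7 μT

Each long wire gives B = μ₀I/(2πd). Distances are d₁ = 0.223 m and d₂ = 0.079 m.
B₁ = 1.01×10⁻⁵ T, B₂ = 4.46×10⁻⁵ T.
Between antiparallel currents both contributions point the same way, so they add. B = B₁ + B₂ = 1.01×10⁻⁵ + 4.46×10⁻⁵ = 5.47×10⁻⁵ T.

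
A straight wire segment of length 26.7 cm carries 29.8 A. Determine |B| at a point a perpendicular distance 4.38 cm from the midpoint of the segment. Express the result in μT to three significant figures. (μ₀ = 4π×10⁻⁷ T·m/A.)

For a finite straight segment, B = (μ₀I/4πd)(sinθ₁ + sinθ₂), where θ₁, θ₂ are the angles from the perpendicular to each end.
The perpendicular from the point meets the wire at its midpoint, so each end is L/2 = 0.1335 m away along the wire.
sinθ₁ = 0.1335/√(0.1335²+0.0438²) = 0.9502; sinθ₂ = 0.1335/√(0.1335²+0.0438²) = 0.9502.
B = (4π×10⁻⁷ × 29.8) / (4π × 0.0438) × (0.9502 + 0.9502) = 1.29×10⁻⁴ T.

B ≈ 129 μT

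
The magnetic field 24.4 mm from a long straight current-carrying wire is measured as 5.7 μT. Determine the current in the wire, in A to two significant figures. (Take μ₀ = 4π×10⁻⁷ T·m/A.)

I ≈ 0.70 A

For a long straight wire B = μ₀I/(2πd), so I = 2πdB/μ₀.
I = 2π × 0.0244 × 5.70×10⁻⁶ / (4π×10⁻⁷) = 0.695 A.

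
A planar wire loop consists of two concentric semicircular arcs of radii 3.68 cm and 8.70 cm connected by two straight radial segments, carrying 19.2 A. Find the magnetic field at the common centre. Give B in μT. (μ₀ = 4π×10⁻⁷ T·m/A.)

The radial connectors point toward the centre, so dl × r̂ = 0 and they contribute nothing.
Each semicircle gives μ₀I/(4R): inner arc 1.64×10⁻⁴ T, outer arc 6.93×10⁻⁵ T.
The two arcs carry current in opposite angular senses, so their fields oppose: B = |1.64×10⁻⁴ − 6.93×10⁻⁵| = 9.46×10⁻⁵ T.

B ≈ 94.6 μT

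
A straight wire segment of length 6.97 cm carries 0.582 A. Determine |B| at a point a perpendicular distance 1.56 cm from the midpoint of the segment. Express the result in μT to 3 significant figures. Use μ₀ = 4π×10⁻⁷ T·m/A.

B ≈ 6.81 μT

For a finite straight segment, B = (μ₀I/4πd)(sinθ₁ + sinθ₂), where θ₁, θ₂ are the angles from the perpendicular to each end.
The perpendicular from the point meets the wire at its midpoint, so each end is L/2 = 0.03485 m away along the wire.
sinθ₁ = 0.03485/√(0.03485²+0.0156²) = 0.9127; sinθ₂ = 0.03485/√(0.03485²+0.0156²) = 0.9127.
B = (4π×10⁻⁷ × 0.582) / (4π × 0.0156) × (0.9127 + 0.9127) = 6.81×10⁻⁶ T.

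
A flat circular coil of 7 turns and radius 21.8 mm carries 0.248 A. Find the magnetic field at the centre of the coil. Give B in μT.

For an N-turn flat coil, B = Nμ₀I/(2R) with R = 0.0218 m.
B = 7 × 7.15×10⁻⁶ T = 5.00×10⁻⁵ T.

B ≈ 50.0 μT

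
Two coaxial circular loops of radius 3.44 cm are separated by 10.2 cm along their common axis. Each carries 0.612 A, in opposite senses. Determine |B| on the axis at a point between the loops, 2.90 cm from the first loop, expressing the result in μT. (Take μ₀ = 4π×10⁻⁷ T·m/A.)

B ≈ 4.13 μT

Each loop contributes B = μ₀IR²/[2(R²+z²)^(3/2)] on the axis, with z measured from that loop.
Loop 1 (z = 0.029 m): B₁ = 5.00×10⁻⁶ T. Loop 2 (z = 0.073 m): B₂ = 8.66×10⁻⁷ T.
The fields oppose: B = |B₁ − B₂| = 4.13×10⁻⁶ T.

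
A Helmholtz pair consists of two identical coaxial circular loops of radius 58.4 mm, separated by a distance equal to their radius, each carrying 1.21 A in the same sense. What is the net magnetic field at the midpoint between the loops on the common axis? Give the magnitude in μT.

Each loop contributes B = μ₀IR²/[2(R²+z²)^(3/2)] on the axis, with z measured from that loop.
Loop 1 (z = 0.0292 m): B₁ = 9.32×10⁻⁶ T. Loop 2 (z = 0.0292 m): B₂ = 9.32×10⁻⁶ T.
The fields add: B = B₁ + B₂ = 1.86×10⁻⁵ T.

B ≈ 18.6 μT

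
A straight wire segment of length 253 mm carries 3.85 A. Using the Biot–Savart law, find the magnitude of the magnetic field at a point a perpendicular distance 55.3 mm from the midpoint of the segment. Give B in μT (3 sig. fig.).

B ≈ 12.8 μT

For a finite straight segment, B = (μ₀I/4πd)(sinθ₁ + sinθ₂), where θ₁, θ₂ are the angles from the perpendicular to each end.
The perpendicular from the point meets the wire at its midpoint, so each end is L/2 = 0.1265 m away along the wire.
sinθ₁ = 0.1265/√(0.1265²+0.0553²) = 0.9163; sinθ₂ = 0.1265/√(0.1265²+0.0553²) = 0.9163.
B = (4π×10⁻⁷ × 3.85) / (4π × 0.0553) × (0.9163 + 0.9163) = 1.28×10⁻⁵ T.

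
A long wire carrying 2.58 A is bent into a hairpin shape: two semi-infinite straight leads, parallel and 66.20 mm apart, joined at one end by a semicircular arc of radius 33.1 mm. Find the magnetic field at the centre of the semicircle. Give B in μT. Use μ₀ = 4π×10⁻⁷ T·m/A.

The semicircular arc contributes B_arc = μ₀I·π/(4πR) = μ₀I/(4R) = 2.45×10⁻⁵ T.
Each semi-infinite lead is at perpendicular distance R = 0.0331 m from the centre, with the perpendicular foot at its near end, so it contributes μ₀I/(4πR); both point the same way, together 1.56×10⁻⁵ T.
Arc and leads all point the same direction: B = 2.45×10⁻⁵ + 1.56×10⁻⁵ = 4.01×10⁻⁵ T.

B ≈ 40.1 μT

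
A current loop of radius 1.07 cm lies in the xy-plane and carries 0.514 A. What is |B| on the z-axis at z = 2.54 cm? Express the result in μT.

On the axis of a circular loop, B = μ₀IR² / [2(R²+z²)^(3/2)].
R² + z² = (0.0107)² + (0.0254)² = 0.0007597 m², and (R²+z²)^(3/2) = 2.09×10⁻⁵ m³.
B = (4π×10⁻⁷ × 0.514 × 0.0001145) / (2 × 2.09×10⁻⁵) = 1.77×10⁻⁶ T.

B ≈ 1.77 μT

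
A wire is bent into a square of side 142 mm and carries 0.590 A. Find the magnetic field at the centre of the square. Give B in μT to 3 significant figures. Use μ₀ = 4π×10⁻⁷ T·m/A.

B ≈ 4.70 μT

Each side is a finite straight segment at perpendicular distance d = a/(2 tan(π/4)) = 0.071 m from the centre, with end-angles ±π/4.
One side contributes B₁ = (μ₀I/4πd)·2 sin(π/4) = 1.18×10⁻⁶ T.
All 4 sides add in the same direction: B = 4 × 1.18×10⁻⁶ = 4.70×10⁻⁶ T.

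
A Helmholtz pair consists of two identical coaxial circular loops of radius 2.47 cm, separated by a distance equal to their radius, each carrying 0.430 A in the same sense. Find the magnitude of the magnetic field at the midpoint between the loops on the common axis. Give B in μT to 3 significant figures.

B ≈ 15.7 μT

Each loop contributes B = μ₀IR²/[2(R²+z²)^(3/2)] on the axis, with z measured from that loop.
Loop 1 (z = 0.01235 m): B₁ = 7.83×10⁻⁶ T. Loop 2 (z = 0.01235 m): B₂ = 7.83×10⁻⁶ T.
The fields add: B = B₁ + B₂ = 1.57×10⁻⁵ T.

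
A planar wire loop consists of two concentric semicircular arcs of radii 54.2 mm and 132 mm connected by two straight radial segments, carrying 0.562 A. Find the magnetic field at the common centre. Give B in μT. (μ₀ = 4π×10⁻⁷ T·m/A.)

B ≈ 1.92 μT

The radial connectors point toward the centre, so dl × r̂ = 0 and they contribute nothing.
Each semicircle gives μ₀I/(4R): inner arc 3.26×10⁻⁶ T, outer arc 1.34×10⁻⁶ T.
The two arcs carry current in opposite angular senses, so their fields oppose: B = |3.26×10⁻⁶ − 1.34×10⁻⁶| = 1.92×10⁻⁶ T.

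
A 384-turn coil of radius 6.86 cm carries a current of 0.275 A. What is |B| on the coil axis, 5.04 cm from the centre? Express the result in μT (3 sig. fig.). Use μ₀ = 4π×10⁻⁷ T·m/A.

For an N-turn flat coil, B = Nμ₀IR²/[2(R²+z²)^(3/2)] with R = 0.0686 m, z = 0.0504 m.
B = 384 × 1.32×10⁻⁶ T = 5.06×10⁻⁴ T.

B ≈ 506 μT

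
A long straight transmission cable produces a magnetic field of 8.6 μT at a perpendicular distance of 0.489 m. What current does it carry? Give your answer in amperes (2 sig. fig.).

For a long straight wire B = μ₀I/(2πd), so I = 2πdB/μ₀.
I = 2π × 0.489 × 8.60×10⁻⁶ / (4π×10⁻⁷) = 21.0 A.

I ≈ 21 A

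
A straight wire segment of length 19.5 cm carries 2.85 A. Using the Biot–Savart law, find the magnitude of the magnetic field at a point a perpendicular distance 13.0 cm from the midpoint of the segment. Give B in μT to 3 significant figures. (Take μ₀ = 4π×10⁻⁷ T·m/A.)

For a finite straight segment, B = (μ₀I/4πd)(sinθ₁ + sinθ₂), where θ₁, θ₂ are the angles from the perpendicular to each end.
The perpendicular from the point meets the wire at its midpoint, so each end is L/2 = 0.0975 m away along the wire.
sinθ₁ = 0.0975/√(0.0975²+0.13²) = 0.6000; sinθ₂ = 0.0975/√(0.0975²+0.13²) = 0.6000.
B = (4π×10⁻⁷ × 2.85) / (4π × 0.13) × (0.6000 + 0.6000) = 2.63×10⁻⁶ T.

B ≈ 2.63 μT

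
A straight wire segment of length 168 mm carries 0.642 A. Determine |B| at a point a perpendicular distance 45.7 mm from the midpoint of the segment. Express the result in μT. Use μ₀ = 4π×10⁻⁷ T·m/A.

B ≈ 2.47 μT

For a finite straight segment, B = (μ₀I/4πd)(sinθ₁ + sinθ₂), where θ₁, θ₂ are the angles from the perpendicular to each end.
The perpendicular from the point meets the wire at its midpoint, so each end is L/2 = 0.084 m away along the wire.
sinθ₁ = 0.084/√(0.084²+0.0457²) = 0.8784; sinθ₂ = 0.084/√(0.084²+0.0457²) = 0.8784.
B = (4π×10⁻⁷ × 0.642) / (4π × 0.0457) × (0.8784 + 0.8784) = 2.47×10⁻⁶ T.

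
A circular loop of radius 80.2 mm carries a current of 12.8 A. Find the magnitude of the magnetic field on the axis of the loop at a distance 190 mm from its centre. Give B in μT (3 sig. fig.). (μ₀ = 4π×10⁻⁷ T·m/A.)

On the axis of a circular loop, B = μ₀IR² / [2(R²+z²)^(3/2)].
R² + z² = (0.0802)² + (0.19)² = 0.04253 m², and (R²+z²)^(3/2) = 8.77×10⁻³ m³.
B = (4π×10⁻⁷ × 12.8 × 0.006432) / (2 × 8.77×10⁻³) = 5.90×10⁻⁶ T.

B ≈ 5.90 μT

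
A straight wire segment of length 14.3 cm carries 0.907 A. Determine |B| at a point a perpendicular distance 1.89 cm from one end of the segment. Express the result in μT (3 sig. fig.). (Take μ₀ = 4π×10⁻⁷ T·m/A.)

B ≈ 4.76 μT

For a finite straight segment, B = (μ₀I/4πd)(sinθ₁ + sinθ₂), where θ₁, θ₂ are the angles from the perpendicular to each end.
The perpendicular foot is at one end, so the two end-offsets along the wire are 0 and L = 0.143 m.
sinθ₁ = 0/√(0²+0.0189²) = 0.0000; sinθ₂ = 0.143/√(0.143²+0.0189²) = 0.9914.
B = (4π×10⁻⁷ × 0.907) / (4π × 0.0189) × (0.0000 + 0.9914) = 4.76×10⁻⁶ T.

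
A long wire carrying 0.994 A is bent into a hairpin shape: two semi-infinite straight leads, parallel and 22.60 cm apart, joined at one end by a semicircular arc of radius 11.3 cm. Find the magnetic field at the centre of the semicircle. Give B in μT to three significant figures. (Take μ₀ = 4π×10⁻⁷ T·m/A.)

B ≈ 4.52 μT

The semicircular arc contributes B_arc = μ₀I·π/(4πR) = μ₀I/(4R) = 2.76×10⁻⁶ T.
Each semi-infinite lead is at perpendicular distance R = 0.113 m from the centre, with the perpendicular foot at its near end, so it contributes μ₀I/(4πR); both point the same way, together 1.76×10⁻⁶ T.
Arc and leads all point the same direction: B = 2.76×10⁻⁶ + 1.76×10⁻⁶ = 4.52×10⁻⁶ T.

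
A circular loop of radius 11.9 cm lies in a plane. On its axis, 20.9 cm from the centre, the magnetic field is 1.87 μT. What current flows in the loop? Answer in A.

I ≈ 2.92 A

On the axis of a loop, B = μ₀IR²/[2(R²+z²)^(3/2)], so I = 2B(R²+z²)^(3/2)/(μ₀R²).
R² + z² = 0.01416 + 0.04368 = 0.05784 m²; raised to 3/2 gives 1.39×10⁻² m³.
I = 2 × 1.87×10⁻⁶ × 1.39×10⁻² / (1.26×10⁻⁶ × 0.01416) = 2.92 A.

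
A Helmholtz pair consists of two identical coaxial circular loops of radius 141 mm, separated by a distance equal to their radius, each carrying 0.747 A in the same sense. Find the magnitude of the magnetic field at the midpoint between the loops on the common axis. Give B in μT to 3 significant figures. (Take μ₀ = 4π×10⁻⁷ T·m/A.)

B ≈ 4.76 μT

Each loop contributes B = μ₀IR²/[2(R²+z²)^(3/2)] on the axis, with z measured from that loop.
Loop 1 (z = 0.0705 m): B₁ = 2.38×10⁻⁶ T. Loop 2 (z = 0.0705 m): B₂ = 2.38×10⁻⁶ T.
The fields add: B = B₁ + B₂ = 4.76×10⁻⁶ T.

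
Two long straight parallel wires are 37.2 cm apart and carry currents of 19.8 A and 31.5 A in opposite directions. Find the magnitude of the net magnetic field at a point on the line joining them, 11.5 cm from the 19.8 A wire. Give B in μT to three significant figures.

Each long wire gives B = μ₀I/(2πd). Distances are d₁ = 0.115 m and d₂ = 0.257 m.
B₁ = 3.44×10⁻⁵ T, B₂ = 2.45×10⁻⁵ T.
Between antiparallel currents both contributions point the same way, so they add. B = B₁ + B₂ = 3.44×10⁻⁵ + 2.45×10⁻⁵ = 5.89×10⁻⁵ T.

B ≈ 58.9 μT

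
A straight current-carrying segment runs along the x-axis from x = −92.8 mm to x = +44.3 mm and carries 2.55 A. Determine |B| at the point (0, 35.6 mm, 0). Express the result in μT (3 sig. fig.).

For a finite straight segment, B = (μ₀I/4πd)(sinθ₁ + sinθ₂), where θ₁, θ₂ are the angles from the perpendicular to each end.
The perpendicular distance is d = 0.0356 m; the end-offsets along the wire are a = 0.0928 m and b = 0.0443 m.
sinθ₁ = 0.0928/√(0.0928²+0.0356²) = 0.9337; sinθ₂ = 0.0443/√(0.0443²+0.0356²) = 0.7795.
B = (4π×10⁻⁷ × 2.55) / (4π × 0.0356) × (0.9337 + 0.7795) = 1.23×10⁻⁵ T.

B ≈ 12.3 μT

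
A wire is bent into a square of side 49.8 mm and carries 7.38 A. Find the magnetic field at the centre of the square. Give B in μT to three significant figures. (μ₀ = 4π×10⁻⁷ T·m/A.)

B ≈ 168 μT

Each side is a finite straight segment at perpendicular distance d = a/(2 tan(π/4)) = 0.0249 m from the centre, with end-angles ±π/4.
One side contributes B₁ = (μ₀I/4πd)·2 sin(π/4) = 4.19×10⁻⁵ T.
All 4 sides add in the same direction: B = 4 × 4.19×10⁻⁵ = 1.68×10⁻⁴ T.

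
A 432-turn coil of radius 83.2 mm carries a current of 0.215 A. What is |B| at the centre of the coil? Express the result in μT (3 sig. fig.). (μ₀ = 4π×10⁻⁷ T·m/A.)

For an N-turn flat coil, B = Nμ₀I/(2R) with R = 0.0832 m.
B = 432 × 1.62×10⁻⁶ T = 7.01×10⁻⁴ T.

B ≈ 701 μT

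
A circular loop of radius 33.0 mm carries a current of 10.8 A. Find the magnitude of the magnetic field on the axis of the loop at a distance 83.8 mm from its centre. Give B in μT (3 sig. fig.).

B ≈ 10.1 μT

On the axis of a circular loop, B = μ₀IR² / [2(R²+z²)^(3/2)].
R² + z² = (0.033)² + (0.0838)² = 0.008111 m², and (R²+z²)^(3/2) = 7.31×10⁻⁴ m³.
B = (4π×10⁻⁷ × 10.8 × 0.001089) / (2 × 7.31×10⁻⁴) = 1.01×10⁻⁵ T.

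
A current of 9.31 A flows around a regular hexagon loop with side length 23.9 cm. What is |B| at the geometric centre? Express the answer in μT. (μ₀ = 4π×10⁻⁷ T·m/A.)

B ≈ 27.0 μT

Each side is a finite straight segment at perpendicular distance d = a/(2 tan(π/6)) = 0.207 m from the centre, with end-angles ±π/6.
One side contributes B₁ = (μ₀I/4πd)·2 sin(π/6) = 4.50×10⁻⁶ T.
All 6 sides add in the same direction: B = 6 × 4.50×10⁻⁶ = 2.70×10⁻⁵ T.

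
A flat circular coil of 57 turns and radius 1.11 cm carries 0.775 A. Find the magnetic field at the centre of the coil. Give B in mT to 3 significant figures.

B ≈ 2.50 mT

For an N-turn flat coil, B = Nμ₀I/(2R) with R = 0.0111 m.
B = 57 × 4.39×10⁻⁵ T = 2.50×10⁻³ T.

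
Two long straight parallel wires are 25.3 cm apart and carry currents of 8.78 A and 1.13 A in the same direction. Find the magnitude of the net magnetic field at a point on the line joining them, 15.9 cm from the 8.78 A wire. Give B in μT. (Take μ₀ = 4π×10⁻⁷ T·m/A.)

B ≈ 8.64 μT

Each long wire gives B = μ₀I/(2πd). Distances are d₁ = 0.159 m and d₂ = 0.094 m.
B₁ = 1.10×10⁻⁵ T, B₂ = 2.40×10⁻⁶ T.
Between parallel currents the two contributions point in opposite directions, so they subtract. B = |B₁ − B₂| = |1.10×10⁻⁵ − 2.40×10⁻⁶| = 8.64×10⁻⁶ T.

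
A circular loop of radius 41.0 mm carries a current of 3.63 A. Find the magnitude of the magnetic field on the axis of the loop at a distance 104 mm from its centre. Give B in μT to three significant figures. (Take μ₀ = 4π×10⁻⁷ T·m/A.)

B ≈ 2.74 μT

On the axis of a circular loop, B = μ₀IR² / [2(R²+z²)^(3/2)].
R² + z² = (0.041)² + (0.104)² = 0.0125 m², and (R²+z²)^(3/2) = 1.40×10⁻³ m³.
B = (4π×10⁻⁷ × 3.63 × 0.001681) / (2 × 1.40×10⁻³) = 2.74×10⁻⁶ T.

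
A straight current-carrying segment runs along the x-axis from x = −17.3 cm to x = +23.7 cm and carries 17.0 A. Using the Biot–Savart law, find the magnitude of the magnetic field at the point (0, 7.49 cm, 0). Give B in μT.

B ≈ 42.5 μT

For a finite straight segment, B = (μ₀I/4πd)(sinθ₁ + sinθ₂), where θ₁, θ₂ are the angles from the perpendicular to each end.
The perpendicular distance is d = 0.0749 m; the end-offsets along the wire are a = 0.173 m and b = 0.237 m.
sinθ₁ = 0.173/√(0.173²+0.0749²) = 0.9177; sinθ₂ = 0.237/√(0.237²+0.0749²) = 0.9535.
B = (4π×10⁻⁷ × 17.0) / (4π × 0.0749) × (0.9177 + 0.9535) = 4.25×10⁻⁵ T.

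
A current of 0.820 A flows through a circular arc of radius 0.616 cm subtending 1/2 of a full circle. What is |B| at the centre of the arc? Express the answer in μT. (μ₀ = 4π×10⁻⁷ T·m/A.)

B ≈ 41.8 μT

The Biot–Savart field of a circular arc at its centre is B = μ₀Iφ/(4πR), with φ = 3.142 rad.
B = (4π×10⁻⁷ × 0.820 × 3.142) / (4π × 0.00616) = 4.18×10⁻⁵ T.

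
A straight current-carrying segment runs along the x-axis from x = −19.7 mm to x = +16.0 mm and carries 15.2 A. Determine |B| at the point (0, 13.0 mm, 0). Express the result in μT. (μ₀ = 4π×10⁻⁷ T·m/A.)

For a finite straight segment, B = (μ₀I/4πd)(sinθ₁ + sinθ₂), where θ₁, θ₂ are the angles from the perpendicular to each end.
The perpendicular distance is d = 0.013 m; the end-offsets along the wire are a = 0.0197 m and b = 0.016 m.
sinθ₁ = 0.0197/√(0.0197²+0.013²) = 0.8346; sinθ₂ = 0.016/√(0.016²+0.013²) = 0.7761.
B = (4π×10⁻⁷ × 15.2) / (4π × 0.013) × (0.8346 + 0.7761) = 1.88×10⁻⁴ T.

B ≈ 188 μT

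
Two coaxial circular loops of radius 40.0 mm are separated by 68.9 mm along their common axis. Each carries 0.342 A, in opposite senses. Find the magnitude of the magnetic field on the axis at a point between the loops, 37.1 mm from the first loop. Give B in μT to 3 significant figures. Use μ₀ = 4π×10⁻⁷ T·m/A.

B ≈ 0.459 μT

Each loop contributes B = μ₀IR²/[2(R²+z²)^(3/2)] on the axis, with z measured from that loop.
Loop 1 (z = 0.0371 m): B₁ = 2.12×10⁻⁶ T. Loop 2 (z = 0.0318 m): B₂ = 2.58×10⁻⁶ T.
The fields oppose: B = |B₁ − B₂| = 4.59×10⁻⁷ T.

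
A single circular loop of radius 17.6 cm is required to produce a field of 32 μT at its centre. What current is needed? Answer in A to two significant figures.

At the centre of a circular loop B = μ₀I/(2R), so I = 2RB/μ₀.
With R = 0.176 m, I = 2 × 0.176 × 3.20×10⁻⁵ / (4π×10⁻⁷) = 8.96 A.

I ≈ 9.0 A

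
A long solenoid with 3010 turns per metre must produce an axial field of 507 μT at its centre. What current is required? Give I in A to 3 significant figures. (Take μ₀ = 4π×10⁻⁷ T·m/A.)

I ≈ 0.134 A

Inside a long solenoid B = μ₀nI with n = 3010 m⁻¹, so I = B/(μ₀n).
I = 5.07×10⁻⁴ / (4π×10⁻⁷ × 3010) = 0.134 A.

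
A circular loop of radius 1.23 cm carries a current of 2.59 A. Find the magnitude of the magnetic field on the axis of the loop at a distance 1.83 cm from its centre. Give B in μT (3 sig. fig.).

On the axis of a circular loop, B = μ₀IR² / [2(R²+z²)^(3/2)].
R² + z² = (0.0123)² + (0.0183)² = 0.0004862 m², and (R²+z²)^(3/2) = 1.07×10⁻⁵ m³.
B = (4π×10⁻⁷ × 2.59 × 0.0001513) / (2 × 1.07×10⁻⁵) = 2.30×10⁻⁵ T.

B ≈ 23.0 μT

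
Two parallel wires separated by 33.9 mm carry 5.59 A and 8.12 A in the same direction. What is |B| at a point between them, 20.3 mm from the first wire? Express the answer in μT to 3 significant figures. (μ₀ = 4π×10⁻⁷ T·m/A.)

Each long wire gives B = μ₀I/(2πd). Distances are d₁ = 0.0203 m and d₂ = 0.0136 m.
B₁ = 5.51×10⁻⁵ T, B₂ = 1.19×10⁻⁴ T.
Between parallel currents the two contributions point in opposite directions, so they subtract. B = |B₁ − B₂| = |5.51×10⁻⁵ − 1.19×10⁻⁴| = 6.43×10⁻⁵ T.

B ≈ 64.3 μT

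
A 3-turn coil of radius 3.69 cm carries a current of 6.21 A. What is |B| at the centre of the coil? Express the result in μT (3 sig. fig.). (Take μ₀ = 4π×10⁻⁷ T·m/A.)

For an N-turn flat coil, B = Nμ₀I/(2R) with R = 0.0369 m.
B = 3 × 1.06×10⁻⁴ T = 3.17×10⁻⁴ T.

B ≈ 317 μT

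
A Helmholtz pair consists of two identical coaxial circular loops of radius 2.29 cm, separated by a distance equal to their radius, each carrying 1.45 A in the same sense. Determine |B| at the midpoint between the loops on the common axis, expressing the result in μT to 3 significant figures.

B ≈ 56.9 μT

Each loop contributes B = μ₀IR²/[2(R²+z²)^(3/2)] on the axis, with z measured from that loop.
Loop 1 (z = 0.01145 m): B₁ = 2.85×10⁻⁵ T. Loop 2 (z = 0.01145 m): B₂ = 2.85×10⁻⁵ T.
The fields add: B = B₁ + B₂ = 5.69×10⁻⁵ T.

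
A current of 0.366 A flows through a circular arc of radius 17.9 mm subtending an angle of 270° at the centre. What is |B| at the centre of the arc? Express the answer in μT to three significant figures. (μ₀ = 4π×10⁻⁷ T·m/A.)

B ≈ 9.64 μT

The Biot–Savart field of a circular arc at its centre is B = μ₀Iφ/(4πR), with φ = 4.712 rad.
B = (4π×10⁻⁷ × 0.366 × 4.712) / (4π × 0.0179) = 9.64×10⁻⁶ T.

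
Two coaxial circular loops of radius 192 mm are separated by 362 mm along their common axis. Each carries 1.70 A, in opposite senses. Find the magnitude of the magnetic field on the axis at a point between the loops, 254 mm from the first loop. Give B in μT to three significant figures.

Each loop contributes B = μ₀IR²/[2(R²+z²)^(3/2)] on the axis, with z measured from that loop.
Loop 1 (z = 0.254 m): B₁ = 1.22×10⁻⁶ T. Loop 2 (z = 0.108 m): B₂ = 3.68×10⁻⁶ T.
The fields oppose: B = |B₁ − B₂| = 2.46×10⁻⁶ T.

B ≈ 2.46 μT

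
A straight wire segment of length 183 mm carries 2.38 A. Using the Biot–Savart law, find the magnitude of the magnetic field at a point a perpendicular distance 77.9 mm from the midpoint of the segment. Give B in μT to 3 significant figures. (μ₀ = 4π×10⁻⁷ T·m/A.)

B ≈ 4.65 μT

For a finite straight segment, B = (μ₀I/4πd)(sinθ₁ + sinθ₂), where θ₁, θ₂ are the angles from the perpendicular to each end.
The perpendicular from the point meets the wire at its midpoint, so each end is L/2 = 0.0915 m away along the wire.
sinθ₁ = 0.0915/√(0.0915²+0.0779²) = 0.7614; sinθ₂ = 0.0915/√(0.0915²+0.0779²) = 0.7614.
B = (4π×10⁻⁷ × 2.38) / (4π × 0.0779) × (0.7614 + 0.7614) = 4.65×10⁻⁶ T.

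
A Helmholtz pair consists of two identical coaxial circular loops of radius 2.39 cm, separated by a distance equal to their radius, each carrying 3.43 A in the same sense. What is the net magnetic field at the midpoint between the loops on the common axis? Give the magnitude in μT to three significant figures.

Each loop contributes B = μ₀IR²/[2(R²+z²)^(3/2)] on the axis, with z measured from that loop.
Loop 1 (z = 0.01195 m): B₁ = 6.45×10⁻⁵ T. Loop 2 (z = 0.01195 m): B₂ = 6.45×10⁻⁵ T.
The fields add: B = B₁ + B₂ = 1.29×10⁻⁴ T.

B ≈ 129 μT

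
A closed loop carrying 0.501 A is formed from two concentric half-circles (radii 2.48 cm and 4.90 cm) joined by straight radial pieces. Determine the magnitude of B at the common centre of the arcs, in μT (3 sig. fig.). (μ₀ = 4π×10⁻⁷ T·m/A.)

The radial connectors point toward the centre, so dl × r̂ = 0 and they contribute nothing.
Each semicircle gives μ₀I/(4R): inner arc 6.35×10⁻⁶ T, outer arc 3.21×10⁻⁶ T.
The two arcs carry current in opposite angular senses, so their fields oppose: B = |6.35×10⁻⁶ − 3.21×10⁻⁶| = 3.13×10⁻⁶ T.

B ≈ 3.13 μT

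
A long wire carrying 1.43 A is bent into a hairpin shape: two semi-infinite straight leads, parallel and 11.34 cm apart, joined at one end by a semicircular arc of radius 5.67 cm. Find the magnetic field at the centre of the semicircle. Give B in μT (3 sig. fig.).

B ≈ 13.0 μT

The semicircular arc contributes B_arc = μ₀I·π/(4πR) = μ₀I/(4R) = 7.92×10⁻⁶ T.
Each semi-infinite lead is at perpendicular distance R = 0.0567 m from the centre, with the perpendicular foot at its near end, so it contributes μ₀I/(4πR); both point the same way, together 5.04×10⁻⁶ T.
Arc and leads all point the same direction: B = 7.92×10⁻⁶ + 5.04×10⁻⁶ = 1.30×10⁻⁵ T.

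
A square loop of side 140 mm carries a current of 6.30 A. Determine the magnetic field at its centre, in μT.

Each side is a finite straight segment at perpendicular distance d = a/(2 tan(π/4)) = 0.07 m from the centre, with end-angles ±π/4.
One side contributes B₁ = (μ₀I/4πd)·2 sin(π/4) = 1.27×10⁻⁵ T.
All 4 sides add in the same direction: B = 4 × 1.27×10⁻⁵ = 5.09×10⁻⁵ T.

B ≈ 50.9 μT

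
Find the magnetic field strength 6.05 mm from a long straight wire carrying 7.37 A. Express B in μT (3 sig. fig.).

For an infinitely long straight wire, B = μ₀I/(2πd).
B = (4π×10⁻⁷ × 7.37) / (2π × 0.00605) = 2.44×10⁻⁴ T.

B ≈ 244 μT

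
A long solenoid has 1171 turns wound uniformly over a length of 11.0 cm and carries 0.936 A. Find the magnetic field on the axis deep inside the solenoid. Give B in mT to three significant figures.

B ≈ 12.5 mT

Inside a long solenoid, B = μ₀nI with n = 1.065×10⁴ turns/m.
B = 4π×10⁻⁷ × 1.065×10⁴ × 0.936 = 1.25×10⁻² T.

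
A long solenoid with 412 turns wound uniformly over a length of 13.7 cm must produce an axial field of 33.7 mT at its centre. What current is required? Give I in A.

Inside a long solenoid B = μ₀nI with n = 3007 m⁻¹, so I = B/(μ₀n).
I = 3.37×10⁻² / (4π×10⁻⁷ × 3007) = 8.92 A.

I ≈ 8.92 A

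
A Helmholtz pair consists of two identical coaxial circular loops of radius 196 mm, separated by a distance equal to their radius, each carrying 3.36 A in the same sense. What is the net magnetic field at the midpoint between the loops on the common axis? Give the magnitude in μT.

B ≈ 15.4 μT

Each loop contributes B = μ₀IR²/[2(R²+z²)^(3/2)] on the axis, with z measured from that loop.
Loop 1 (z = 0.098 m): B₁ = 7.71×10⁻⁶ T. Loop 2 (z = 0.098 m): B₂ = 7.71×10⁻⁶ T.
The fields add: B = B₁ + B₂ = 1.54×10⁻⁵ T.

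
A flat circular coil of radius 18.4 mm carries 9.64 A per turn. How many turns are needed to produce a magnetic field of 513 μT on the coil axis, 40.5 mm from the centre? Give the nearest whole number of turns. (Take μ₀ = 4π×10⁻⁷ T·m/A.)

For an N-turn coil, B = Nμ₀IR²/[2(R²+z²)^(3/2)]. A single turn gives B₁ = 2.33×10⁻⁵ T with R = 0.0184 m, z = 0.0405 m.
N = B/B₁ = 5.13×10⁻⁴ / 2.33×10⁻⁵ = 22.02.

N = 22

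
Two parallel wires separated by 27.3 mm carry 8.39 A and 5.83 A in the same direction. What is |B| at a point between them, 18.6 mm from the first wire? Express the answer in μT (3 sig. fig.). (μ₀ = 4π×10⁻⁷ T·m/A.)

B ≈ 43.8 μT

Each long wire gives B = μ₀I/(2πd). Distances are d₁ = 0.0186 m and d₂ = 0.0087 m.
B₁ = 9.02×10⁻⁵ T, B₂ = 1.34×10⁻⁴ T.
Between parallel currents the two contributions point in opposite directions, so they subtract. B = |B₁ − B₂| = |9.02×10⁻⁵ − 1.34×10⁻⁴| = 4.38×10⁻⁵ T.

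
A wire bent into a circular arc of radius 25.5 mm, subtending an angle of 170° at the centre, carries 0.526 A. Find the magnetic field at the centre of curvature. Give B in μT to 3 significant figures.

B ≈ 6.12 μT

The Biot–Savart field of a circular arc at its centre is B = μ₀Iφ/(4πR), with φ = 2.967 rad.
B = (4π×10⁻⁷ × 0.526 × 2.967) / (4π × 0.0255) = 6.12×10⁻⁶ T.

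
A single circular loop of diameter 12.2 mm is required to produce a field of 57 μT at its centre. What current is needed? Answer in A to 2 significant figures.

I ≈ 0.55 A

At the centre of a circular loop B = μ₀I/(2R), so I = 2RB/μ₀.
With R = 0.0061 m, I = 2 × 0.0061 × 5.70×10⁻⁵ / (4π×10⁻⁷) = 0.553 A.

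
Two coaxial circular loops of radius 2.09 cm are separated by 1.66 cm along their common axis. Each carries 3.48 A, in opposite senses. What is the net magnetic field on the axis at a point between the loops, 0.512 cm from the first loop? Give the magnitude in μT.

Each loop contributes B = μ₀IR²/[2(R²+z²)^(3/2)] on the axis, with z measured from that loop.
Loop 1 (z = 0.00512 m): B₁ = 9.59×10⁻⁵ T. Loop 2 (z = 0.01148 m): B₂ = 7.04×10⁻⁵ T.
The fields oppose: B = |B₁ − B₂| = 2.54×10⁻⁵ T.

B ≈ 25.4 μT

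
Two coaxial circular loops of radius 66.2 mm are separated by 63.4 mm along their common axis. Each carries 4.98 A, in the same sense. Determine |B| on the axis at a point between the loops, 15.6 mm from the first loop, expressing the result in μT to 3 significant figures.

Each loop contributes B = μ₀IR²/[2(R²+z²)^(3/2)] on the axis, with z measured from that loop.
Loop 1 (z = 0.0156 m): B₁ = 4.36×10⁻⁵ T. Loop 2 (z = 0.0478 m): B₂ = 2.52×10⁻⁵ T.
The fields add: B = B₁ + B₂ = 6.88×10⁻⁵ T.

B ≈ 68.8 μT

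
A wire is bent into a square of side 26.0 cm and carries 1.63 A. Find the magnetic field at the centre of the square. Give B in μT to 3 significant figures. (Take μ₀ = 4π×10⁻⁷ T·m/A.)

Each side is a finite straight segment at perpendicular distance d = a/(2 tan(π/4)) = 0.13 m from the centre, with end-angles ±π/4.
One side contributes B₁ = (μ₀I/4πd)·2 sin(π/4) = 1.77×10⁻⁶ T.
All 4 sides add in the same direction: B = 4 × 1.77×10⁻⁶ = 7.09×10⁻⁶ T.

B ≈ 7.09 μT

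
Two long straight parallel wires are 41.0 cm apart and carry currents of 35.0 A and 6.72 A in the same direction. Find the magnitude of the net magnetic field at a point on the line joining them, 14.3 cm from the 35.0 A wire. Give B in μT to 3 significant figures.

Each long wire gives B = μ₀I/(2πd). Distances are d₁ = 0.143 m and d₂ = 0.267 m.
B₁ = 4.90×10⁻⁵ T, B₂ = 5.03×10⁻⁶ T.
Between parallel currents the two contributions point in opposite directions, so they subtract. B = |B₁ − B₂| = |4.90×10⁻⁵ − 5.03×10⁻⁶| = 4.39×10⁻⁵ T.

B ≈ 43.9 μT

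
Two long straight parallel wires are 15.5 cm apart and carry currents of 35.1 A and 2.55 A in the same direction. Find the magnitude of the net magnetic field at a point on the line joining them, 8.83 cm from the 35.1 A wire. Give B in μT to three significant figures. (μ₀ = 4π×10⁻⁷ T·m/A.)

Each long wire gives B = μ₀I/(2πd). Distances are d₁ = 0.0883 m and d₂ = 0.0667 m.
B₁ = 7.95×10⁻⁵ T, B₂ = 7.65×10⁻⁶ T.
Between parallel currents the two contributions point in opposite directions, so they subtract. B = |B₁ − B₂| = |7.95×10⁻⁵ − 7.65×10⁻⁶| = 7.19×10⁻⁵ T.

B ≈ 71.9 μT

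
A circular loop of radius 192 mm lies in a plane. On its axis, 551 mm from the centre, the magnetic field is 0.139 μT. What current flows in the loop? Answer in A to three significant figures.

I ≈ 1.19 A

On the axis of a loop, B = μ₀IR²/[2(R²+z²)^(3/2)], so I = 2B(R²+z²)^(3/2)/(μ₀R²).
R² + z² = 0.03686 + 0.3036 = 0.3405 m²; raised to 3/2 gives 0.199 m³.
I = 2 × 1.39×10⁻⁷ × 0.199 / (1.26×10⁻⁶ × 0.03686) = 1.19 A.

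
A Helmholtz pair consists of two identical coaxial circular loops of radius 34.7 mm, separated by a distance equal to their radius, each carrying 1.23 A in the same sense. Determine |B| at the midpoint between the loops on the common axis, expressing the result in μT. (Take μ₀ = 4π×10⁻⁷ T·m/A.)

B ≈ 31.9 μT

Each loop contributes B = μ₀IR²/[2(R²+z²)^(3/2)] on the axis, with z measured from that loop.
Loop 1 (z = 0.01735 m): B₁ = 1.59×10⁻⁵ T. Loop 2 (z = 0.01735 m): B₂ = 1.59×10⁻⁵ T.
The fields add: B = B₁ + B₂ = 3.19×10⁻⁵ T.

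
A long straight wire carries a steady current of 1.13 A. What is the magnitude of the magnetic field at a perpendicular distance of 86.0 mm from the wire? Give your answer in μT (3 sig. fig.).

For an infinitely long straight wire, B = μ₀I/(2πd).
B = (4π×10⁻⁷ × 1.13) / (2π × 0.086) = 2.63×10⁻⁶ T.

B ≈ 2.63 μT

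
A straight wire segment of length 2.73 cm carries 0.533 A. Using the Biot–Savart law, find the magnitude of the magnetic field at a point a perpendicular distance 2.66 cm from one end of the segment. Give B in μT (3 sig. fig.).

B ≈ 1.44 μT

For a finite straight segment, B = (μ₀I/4πd)(sinθ₁ + sinθ₂), where θ₁, θ₂ are the angles from the perpendicular to each end.
The perpendicular foot is at one end, so the two end-offsets along the wire are 0 and L = 0.0273 m.
sinθ₁ = 0/√(0²+0.0266²) = 0.0000; sinθ₂ = 0.0273/√(0.0273²+0.0266²) = 0.7162.
B = (4π×10⁻⁷ × 0.533) / (4π × 0.0266) × (0.0000 + 0.7162) = 1.44×10⁻⁶ T.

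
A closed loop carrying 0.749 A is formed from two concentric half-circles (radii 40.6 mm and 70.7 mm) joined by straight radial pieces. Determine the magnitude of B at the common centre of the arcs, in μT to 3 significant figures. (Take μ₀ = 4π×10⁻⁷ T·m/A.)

B ≈ 2.47 μT

The radial connectors point toward the centre, so dl × r̂ = 0 and they contribute nothing.
Each semicircle gives μ₀I/(4R): inner arc 5.80×10⁻⁶ T, outer arc 3.33×10⁻⁶ T.
The two arcs carry current in opposite angular senses, so their fields oppose: B = |5.80×10⁻⁶ − 3.33×10⁻⁶| = 2.47×10⁻⁶ T.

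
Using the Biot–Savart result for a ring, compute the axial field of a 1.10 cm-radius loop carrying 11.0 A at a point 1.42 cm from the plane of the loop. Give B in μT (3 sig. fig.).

B ≈ 144 μT

On the axis of a circular loop, B = μ₀IR² / [2(R²+z²)^(3/2)].
R² + z² = (0.011)² + (0.0142)² = 0.0003226 m², and (R²+z²)^(3/2) = 5.80×10⁻⁶ m³.
B = (4π×10⁻⁷ × 11.0 × 0.000121) / (2 × 5.80×10⁻⁶) = 1.44×10⁻⁴ T.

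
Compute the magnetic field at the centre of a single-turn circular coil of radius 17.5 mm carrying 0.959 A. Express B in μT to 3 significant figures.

At the centre of a circular loop the Biot–Savart law gives B = μ₀I/(2R).
B = (4π×10⁻⁷ × 0.959) / (2 × 0.0175) = 3.44×10⁻⁵ T.

B ≈ 34.4 μT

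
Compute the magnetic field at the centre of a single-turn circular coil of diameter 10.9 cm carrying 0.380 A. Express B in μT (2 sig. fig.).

B ≈ 4.4 μT

At the centre of a circular loop the Biot–Savart law gives B = μ₀I/(2R) (so R = 0.0545 m).
B = (4π×10⁻⁷ × 0.380) / (2 × 0.0545) = 4.38×10⁻⁶ T.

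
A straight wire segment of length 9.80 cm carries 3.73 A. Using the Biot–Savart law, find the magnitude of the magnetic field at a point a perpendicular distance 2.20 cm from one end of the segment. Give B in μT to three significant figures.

For a finite straight segment, B = (μ₀I/4πd)(sinθ₁ + sinθ₂), where θ₁, θ₂ are the angles from the perpendicular to each end.
The perpendicular foot is at one end, so the two end-offsets along the wire are 0 and L = 0.098 m.
sinθ₁ = 0/√(0²+0.022²) = 0.0000; sinθ₂ = 0.098/√(0.098²+0.022²) = 0.9757.
B = (4π×10⁻⁷ × 3.73) / (4π × 0.022) × (0.0000 + 0.9757) = 1.65×10⁻⁵ T.

B ≈ 16.5 μT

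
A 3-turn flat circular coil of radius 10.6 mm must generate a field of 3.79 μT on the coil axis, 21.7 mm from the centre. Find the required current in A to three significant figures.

For an N-turn coil, B = Nμ₀IR²/[2(R²+z²)^(3/2)] with R = 0.0106 m, z = 0.0217 m, so I = 2B(R²+z²)^(3/2)/(Nμ₀R²) = 2 × 3.79×10⁻⁶ × 1.41×10⁻⁵ / (3 × 4π×10⁻⁷ × 0.0001124) = 0.252 A.

I ≈ 0.252 A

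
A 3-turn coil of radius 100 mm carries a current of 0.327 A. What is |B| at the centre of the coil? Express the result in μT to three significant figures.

B ≈ 6.16 μT

For an N-turn flat coil, B = Nμ₀I/(2R) with R = 0.1 m.
B = 3 × 2.05×10⁻⁶ T = 6.16×10⁻⁶ T.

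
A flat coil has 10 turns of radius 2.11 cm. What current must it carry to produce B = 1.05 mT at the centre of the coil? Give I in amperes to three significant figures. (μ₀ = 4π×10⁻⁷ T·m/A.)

I ≈ 3.53 A

For an N-turn coil, B = Nμ₀I/(2R) with R = 0.0211 m, so I = 2RB/(Nμ₀) = 2 × 0.0211 × 1.05×10⁻³ / (10 × 4π×10⁻⁷) = 3.53 A.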